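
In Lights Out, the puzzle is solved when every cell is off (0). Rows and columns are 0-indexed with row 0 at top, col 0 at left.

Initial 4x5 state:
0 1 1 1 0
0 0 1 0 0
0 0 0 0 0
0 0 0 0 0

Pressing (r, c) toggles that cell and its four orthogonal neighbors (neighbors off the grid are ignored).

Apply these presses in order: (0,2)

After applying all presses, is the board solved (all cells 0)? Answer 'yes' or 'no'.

After press 1 at (0,2):
0 0 0 0 0
0 0 0 0 0
0 0 0 0 0
0 0 0 0 0

Lights still on: 0

Answer: yes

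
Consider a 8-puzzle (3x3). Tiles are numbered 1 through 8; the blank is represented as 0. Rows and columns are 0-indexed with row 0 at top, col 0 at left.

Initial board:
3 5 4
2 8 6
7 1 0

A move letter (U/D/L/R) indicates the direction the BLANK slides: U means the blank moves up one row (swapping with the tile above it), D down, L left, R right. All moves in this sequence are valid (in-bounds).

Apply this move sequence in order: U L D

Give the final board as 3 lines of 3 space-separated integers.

After move 1 (U):
3 5 4
2 8 0
7 1 6

After move 2 (L):
3 5 4
2 0 8
7 1 6

After move 3 (D):
3 5 4
2 1 8
7 0 6

Answer: 3 5 4
2 1 8
7 0 6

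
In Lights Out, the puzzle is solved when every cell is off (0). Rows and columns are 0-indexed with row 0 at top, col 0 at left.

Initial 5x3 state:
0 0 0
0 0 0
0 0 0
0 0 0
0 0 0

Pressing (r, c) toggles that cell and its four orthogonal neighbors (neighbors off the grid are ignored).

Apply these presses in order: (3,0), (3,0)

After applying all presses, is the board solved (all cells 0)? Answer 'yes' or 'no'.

After press 1 at (3,0):
0 0 0
0 0 0
1 0 0
1 1 0
1 0 0

After press 2 at (3,0):
0 0 0
0 0 0
0 0 0
0 0 0
0 0 0

Lights still on: 0

Answer: yes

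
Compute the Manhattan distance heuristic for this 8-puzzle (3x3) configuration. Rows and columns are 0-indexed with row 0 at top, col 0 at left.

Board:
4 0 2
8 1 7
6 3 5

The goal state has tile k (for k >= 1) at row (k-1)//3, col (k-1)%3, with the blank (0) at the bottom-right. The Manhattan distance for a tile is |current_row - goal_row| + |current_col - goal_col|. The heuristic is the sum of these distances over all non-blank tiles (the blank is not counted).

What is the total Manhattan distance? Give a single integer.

Answer: 17

Derivation:
Tile 4: (0,0)->(1,0) = 1
Tile 2: (0,2)->(0,1) = 1
Tile 8: (1,0)->(2,1) = 2
Tile 1: (1,1)->(0,0) = 2
Tile 7: (1,2)->(2,0) = 3
Tile 6: (2,0)->(1,2) = 3
Tile 3: (2,1)->(0,2) = 3
Tile 5: (2,2)->(1,1) = 2
Sum: 1 + 1 + 2 + 2 + 3 + 3 + 3 + 2 = 17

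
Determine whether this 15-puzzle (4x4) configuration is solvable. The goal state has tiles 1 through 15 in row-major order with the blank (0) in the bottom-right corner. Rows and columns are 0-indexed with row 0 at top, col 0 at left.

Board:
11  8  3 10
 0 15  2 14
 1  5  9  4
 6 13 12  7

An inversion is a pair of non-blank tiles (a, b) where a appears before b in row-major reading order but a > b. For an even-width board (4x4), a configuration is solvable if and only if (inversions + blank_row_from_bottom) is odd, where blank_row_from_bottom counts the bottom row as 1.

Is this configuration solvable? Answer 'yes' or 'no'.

Inversions: 52
Blank is in row 1 (0-indexed from top), which is row 3 counting from the bottom (bottom = 1).
52 + 3 = 55, which is odd, so the puzzle is solvable.

Answer: yes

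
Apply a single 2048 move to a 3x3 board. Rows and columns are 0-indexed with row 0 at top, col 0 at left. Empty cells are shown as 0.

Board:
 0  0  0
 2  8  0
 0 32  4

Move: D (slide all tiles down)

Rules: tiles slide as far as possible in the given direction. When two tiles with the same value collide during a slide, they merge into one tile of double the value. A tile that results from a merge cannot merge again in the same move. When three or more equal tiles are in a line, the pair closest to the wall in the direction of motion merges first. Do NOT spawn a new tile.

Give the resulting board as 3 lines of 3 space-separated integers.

Answer:  0  0  0
 0  8  0
 2 32  4

Derivation:
Slide down:
col 0: [0, 2, 0] -> [0, 0, 2]
col 1: [0, 8, 32] -> [0, 8, 32]
col 2: [0, 0, 4] -> [0, 0, 4]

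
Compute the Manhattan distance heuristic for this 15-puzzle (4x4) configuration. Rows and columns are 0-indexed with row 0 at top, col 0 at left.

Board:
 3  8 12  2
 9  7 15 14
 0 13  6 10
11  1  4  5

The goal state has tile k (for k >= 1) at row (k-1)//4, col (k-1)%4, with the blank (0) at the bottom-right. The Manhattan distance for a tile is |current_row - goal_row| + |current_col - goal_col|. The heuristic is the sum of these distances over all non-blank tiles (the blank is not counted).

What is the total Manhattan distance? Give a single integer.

Tile 3: at (0,0), goal (0,2), distance |0-0|+|0-2| = 2
Tile 8: at (0,1), goal (1,3), distance |0-1|+|1-3| = 3
Tile 12: at (0,2), goal (2,3), distance |0-2|+|2-3| = 3
Tile 2: at (0,3), goal (0,1), distance |0-0|+|3-1| = 2
Tile 9: at (1,0), goal (2,0), distance |1-2|+|0-0| = 1
Tile 7: at (1,1), goal (1,2), distance |1-1|+|1-2| = 1
Tile 15: at (1,2), goal (3,2), distance |1-3|+|2-2| = 2
Tile 14: at (1,3), goal (3,1), distance |1-3|+|3-1| = 4
Tile 13: at (2,1), goal (3,0), distance |2-3|+|1-0| = 2
Tile 6: at (2,2), goal (1,1), distance |2-1|+|2-1| = 2
Tile 10: at (2,3), goal (2,1), distance |2-2|+|3-1| = 2
Tile 11: at (3,0), goal (2,2), distance |3-2|+|0-2| = 3
Tile 1: at (3,1), goal (0,0), distance |3-0|+|1-0| = 4
Tile 4: at (3,2), goal (0,3), distance |3-0|+|2-3| = 4
Tile 5: at (3,3), goal (1,0), distance |3-1|+|3-0| = 5
Sum: 2 + 3 + 3 + 2 + 1 + 1 + 2 + 4 + 2 + 2 + 2 + 3 + 4 + 4 + 5 = 40

Answer: 40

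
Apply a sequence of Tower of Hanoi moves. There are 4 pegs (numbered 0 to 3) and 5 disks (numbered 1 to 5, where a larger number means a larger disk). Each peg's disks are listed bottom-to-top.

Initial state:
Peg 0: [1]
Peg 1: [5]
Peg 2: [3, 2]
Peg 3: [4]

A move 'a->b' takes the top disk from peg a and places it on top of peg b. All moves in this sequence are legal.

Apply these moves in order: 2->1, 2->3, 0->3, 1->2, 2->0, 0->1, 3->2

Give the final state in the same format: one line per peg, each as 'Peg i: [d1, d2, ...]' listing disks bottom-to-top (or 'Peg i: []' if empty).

After move 1 (2->1):
Peg 0: [1]
Peg 1: [5, 2]
Peg 2: [3]
Peg 3: [4]

After move 2 (2->3):
Peg 0: [1]
Peg 1: [5, 2]
Peg 2: []
Peg 3: [4, 3]

After move 3 (0->3):
Peg 0: []
Peg 1: [5, 2]
Peg 2: []
Peg 3: [4, 3, 1]

After move 4 (1->2):
Peg 0: []
Peg 1: [5]
Peg 2: [2]
Peg 3: [4, 3, 1]

After move 5 (2->0):
Peg 0: [2]
Peg 1: [5]
Peg 2: []
Peg 3: [4, 3, 1]

After move 6 (0->1):
Peg 0: []
Peg 1: [5, 2]
Peg 2: []
Peg 3: [4, 3, 1]

After move 7 (3->2):
Peg 0: []
Peg 1: [5, 2]
Peg 2: [1]
Peg 3: [4, 3]

Answer: Peg 0: []
Peg 1: [5, 2]
Peg 2: [1]
Peg 3: [4, 3]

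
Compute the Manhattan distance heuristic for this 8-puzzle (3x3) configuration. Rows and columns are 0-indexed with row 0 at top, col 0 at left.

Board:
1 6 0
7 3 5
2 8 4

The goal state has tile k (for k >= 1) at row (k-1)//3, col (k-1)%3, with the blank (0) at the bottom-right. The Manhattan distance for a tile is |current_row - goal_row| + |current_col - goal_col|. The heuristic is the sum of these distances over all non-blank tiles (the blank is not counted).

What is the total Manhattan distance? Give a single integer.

Answer: 12

Derivation:
Tile 1: at (0,0), goal (0,0), distance |0-0|+|0-0| = 0
Tile 6: at (0,1), goal (1,2), distance |0-1|+|1-2| = 2
Tile 7: at (1,0), goal (2,0), distance |1-2|+|0-0| = 1
Tile 3: at (1,1), goal (0,2), distance |1-0|+|1-2| = 2
Tile 5: at (1,2), goal (1,1), distance |1-1|+|2-1| = 1
Tile 2: at (2,0), goal (0,1), distance |2-0|+|0-1| = 3
Tile 8: at (2,1), goal (2,1), distance |2-2|+|1-1| = 0
Tile 4: at (2,2), goal (1,0), distance |2-1|+|2-0| = 3
Sum: 0 + 2 + 1 + 2 + 1 + 3 + 0 + 3 = 12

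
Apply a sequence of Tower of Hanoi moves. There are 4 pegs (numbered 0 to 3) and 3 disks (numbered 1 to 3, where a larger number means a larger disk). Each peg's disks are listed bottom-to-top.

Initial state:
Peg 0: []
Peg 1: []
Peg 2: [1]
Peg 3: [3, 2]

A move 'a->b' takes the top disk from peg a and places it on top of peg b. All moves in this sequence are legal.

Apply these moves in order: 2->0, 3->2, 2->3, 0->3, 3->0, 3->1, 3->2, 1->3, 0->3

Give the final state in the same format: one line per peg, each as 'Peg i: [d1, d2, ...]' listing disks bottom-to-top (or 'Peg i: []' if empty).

After move 1 (2->0):
Peg 0: [1]
Peg 1: []
Peg 2: []
Peg 3: [3, 2]

After move 2 (3->2):
Peg 0: [1]
Peg 1: []
Peg 2: [2]
Peg 3: [3]

After move 3 (2->3):
Peg 0: [1]
Peg 1: []
Peg 2: []
Peg 3: [3, 2]

After move 4 (0->3):
Peg 0: []
Peg 1: []
Peg 2: []
Peg 3: [3, 2, 1]

After move 5 (3->0):
Peg 0: [1]
Peg 1: []
Peg 2: []
Peg 3: [3, 2]

After move 6 (3->1):
Peg 0: [1]
Peg 1: [2]
Peg 2: []
Peg 3: [3]

After move 7 (3->2):
Peg 0: [1]
Peg 1: [2]
Peg 2: [3]
Peg 3: []

After move 8 (1->3):
Peg 0: [1]
Peg 1: []
Peg 2: [3]
Peg 3: [2]

After move 9 (0->3):
Peg 0: []
Peg 1: []
Peg 2: [3]
Peg 3: [2, 1]

Answer: Peg 0: []
Peg 1: []
Peg 2: [3]
Peg 3: [2, 1]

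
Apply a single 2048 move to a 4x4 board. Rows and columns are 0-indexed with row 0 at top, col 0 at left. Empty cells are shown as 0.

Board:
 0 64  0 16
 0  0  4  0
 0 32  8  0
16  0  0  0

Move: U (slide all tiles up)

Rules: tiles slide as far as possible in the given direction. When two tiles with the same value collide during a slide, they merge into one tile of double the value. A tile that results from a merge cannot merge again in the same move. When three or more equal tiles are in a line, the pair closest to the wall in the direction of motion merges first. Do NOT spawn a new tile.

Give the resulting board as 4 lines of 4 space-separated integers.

Slide up:
col 0: [0, 0, 0, 16] -> [16, 0, 0, 0]
col 1: [64, 0, 32, 0] -> [64, 32, 0, 0]
col 2: [0, 4, 8, 0] -> [4, 8, 0, 0]
col 3: [16, 0, 0, 0] -> [16, 0, 0, 0]

Answer: 16 64  4 16
 0 32  8  0
 0  0  0  0
 0  0  0  0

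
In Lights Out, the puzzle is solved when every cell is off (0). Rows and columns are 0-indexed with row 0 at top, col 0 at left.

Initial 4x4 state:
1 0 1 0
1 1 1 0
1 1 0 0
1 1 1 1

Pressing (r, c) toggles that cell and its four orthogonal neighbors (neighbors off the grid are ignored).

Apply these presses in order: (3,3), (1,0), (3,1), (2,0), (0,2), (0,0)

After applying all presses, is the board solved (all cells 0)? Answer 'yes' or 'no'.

Answer: no

Derivation:
After press 1 at (3,3):
1 0 1 0
1 1 1 0
1 1 0 1
1 1 0 0

After press 2 at (1,0):
0 0 1 0
0 0 1 0
0 1 0 1
1 1 0 0

After press 3 at (3,1):
0 0 1 0
0 0 1 0
0 0 0 1
0 0 1 0

After press 4 at (2,0):
0 0 1 0
1 0 1 0
1 1 0 1
1 0 1 0

After press 5 at (0,2):
0 1 0 1
1 0 0 0
1 1 0 1
1 0 1 0

After press 6 at (0,0):
1 0 0 1
0 0 0 0
1 1 0 1
1 0 1 0

Lights still on: 7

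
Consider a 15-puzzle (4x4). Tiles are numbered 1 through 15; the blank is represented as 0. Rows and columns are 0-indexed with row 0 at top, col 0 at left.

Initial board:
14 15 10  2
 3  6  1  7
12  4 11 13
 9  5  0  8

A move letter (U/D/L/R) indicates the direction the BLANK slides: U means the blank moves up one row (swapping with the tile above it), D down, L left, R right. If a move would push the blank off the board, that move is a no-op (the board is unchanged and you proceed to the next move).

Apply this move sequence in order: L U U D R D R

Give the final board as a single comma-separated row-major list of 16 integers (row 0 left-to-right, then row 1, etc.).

Answer: 14, 15, 10, 2, 3, 6, 1, 7, 12, 11, 5, 13, 9, 4, 8, 0

Derivation:
After move 1 (L):
14 15 10  2
 3  6  1  7
12  4 11 13
 9  0  5  8

After move 2 (U):
14 15 10  2
 3  6  1  7
12  0 11 13
 9  4  5  8

After move 3 (U):
14 15 10  2
 3  0  1  7
12  6 11 13
 9  4  5  8

After move 4 (D):
14 15 10  2
 3  6  1  7
12  0 11 13
 9  4  5  8

After move 5 (R):
14 15 10  2
 3  6  1  7
12 11  0 13
 9  4  5  8

After move 6 (D):
14 15 10  2
 3  6  1  7
12 11  5 13
 9  4  0  8

After move 7 (R):
14 15 10  2
 3  6  1  7
12 11  5 13
 9  4  8  0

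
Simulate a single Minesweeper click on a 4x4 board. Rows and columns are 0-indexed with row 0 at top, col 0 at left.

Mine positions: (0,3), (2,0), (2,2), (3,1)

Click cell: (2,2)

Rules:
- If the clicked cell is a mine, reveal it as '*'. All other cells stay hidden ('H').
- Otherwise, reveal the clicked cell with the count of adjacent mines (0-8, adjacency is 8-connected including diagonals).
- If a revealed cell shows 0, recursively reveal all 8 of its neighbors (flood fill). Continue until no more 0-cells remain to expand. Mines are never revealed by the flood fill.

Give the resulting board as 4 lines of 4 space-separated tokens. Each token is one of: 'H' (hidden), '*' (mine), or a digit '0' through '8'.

H H H H
H H H H
H H * H
H H H H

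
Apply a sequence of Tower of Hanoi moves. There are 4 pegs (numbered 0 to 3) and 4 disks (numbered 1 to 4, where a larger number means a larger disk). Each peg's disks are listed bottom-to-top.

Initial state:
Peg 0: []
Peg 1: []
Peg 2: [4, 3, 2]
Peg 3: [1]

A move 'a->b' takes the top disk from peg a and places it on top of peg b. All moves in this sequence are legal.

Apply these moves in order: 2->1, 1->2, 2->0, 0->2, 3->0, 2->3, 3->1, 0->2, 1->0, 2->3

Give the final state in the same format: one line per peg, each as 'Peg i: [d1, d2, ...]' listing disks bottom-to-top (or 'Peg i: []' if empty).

Answer: Peg 0: [2]
Peg 1: []
Peg 2: [4, 3]
Peg 3: [1]

Derivation:
After move 1 (2->1):
Peg 0: []
Peg 1: [2]
Peg 2: [4, 3]
Peg 3: [1]

After move 2 (1->2):
Peg 0: []
Peg 1: []
Peg 2: [4, 3, 2]
Peg 3: [1]

After move 3 (2->0):
Peg 0: [2]
Peg 1: []
Peg 2: [4, 3]
Peg 3: [1]

After move 4 (0->2):
Peg 0: []
Peg 1: []
Peg 2: [4, 3, 2]
Peg 3: [1]

After move 5 (3->0):
Peg 0: [1]
Peg 1: []
Peg 2: [4, 3, 2]
Peg 3: []

After move 6 (2->3):
Peg 0: [1]
Peg 1: []
Peg 2: [4, 3]
Peg 3: [2]

After move 7 (3->1):
Peg 0: [1]
Peg 1: [2]
Peg 2: [4, 3]
Peg 3: []

After move 8 (0->2):
Peg 0: []
Peg 1: [2]
Peg 2: [4, 3, 1]
Peg 3: []

After move 9 (1->0):
Peg 0: [2]
Peg 1: []
Peg 2: [4, 3, 1]
Peg 3: []

After move 10 (2->3):
Peg 0: [2]
Peg 1: []
Peg 2: [4, 3]
Peg 3: [1]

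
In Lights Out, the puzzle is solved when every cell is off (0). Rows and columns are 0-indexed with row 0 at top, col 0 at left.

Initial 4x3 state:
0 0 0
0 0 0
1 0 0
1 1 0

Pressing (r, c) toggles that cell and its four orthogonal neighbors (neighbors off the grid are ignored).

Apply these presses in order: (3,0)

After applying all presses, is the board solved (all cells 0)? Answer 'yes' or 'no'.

After press 1 at (3,0):
0 0 0
0 0 0
0 0 0
0 0 0

Lights still on: 0

Answer: yes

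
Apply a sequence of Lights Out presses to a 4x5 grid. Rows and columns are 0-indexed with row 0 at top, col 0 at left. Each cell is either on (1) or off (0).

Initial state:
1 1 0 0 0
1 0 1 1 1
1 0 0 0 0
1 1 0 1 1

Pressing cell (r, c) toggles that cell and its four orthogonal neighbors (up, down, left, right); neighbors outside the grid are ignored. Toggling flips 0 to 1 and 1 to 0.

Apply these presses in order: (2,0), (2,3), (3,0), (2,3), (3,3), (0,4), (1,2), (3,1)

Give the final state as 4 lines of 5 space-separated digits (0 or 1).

After press 1 at (2,0):
1 1 0 0 0
0 0 1 1 1
0 1 0 0 0
0 1 0 1 1

After press 2 at (2,3):
1 1 0 0 0
0 0 1 0 1
0 1 1 1 1
0 1 0 0 1

After press 3 at (3,0):
1 1 0 0 0
0 0 1 0 1
1 1 1 1 1
1 0 0 0 1

After press 4 at (2,3):
1 1 0 0 0
0 0 1 1 1
1 1 0 0 0
1 0 0 1 1

After press 5 at (3,3):
1 1 0 0 0
0 0 1 1 1
1 1 0 1 0
1 0 1 0 0

After press 6 at (0,4):
1 1 0 1 1
0 0 1 1 0
1 1 0 1 0
1 0 1 0 0

After press 7 at (1,2):
1 1 1 1 1
0 1 0 0 0
1 1 1 1 0
1 0 1 0 0

After press 8 at (3,1):
1 1 1 1 1
0 1 0 0 0
1 0 1 1 0
0 1 0 0 0

Answer: 1 1 1 1 1
0 1 0 0 0
1 0 1 1 0
0 1 0 0 0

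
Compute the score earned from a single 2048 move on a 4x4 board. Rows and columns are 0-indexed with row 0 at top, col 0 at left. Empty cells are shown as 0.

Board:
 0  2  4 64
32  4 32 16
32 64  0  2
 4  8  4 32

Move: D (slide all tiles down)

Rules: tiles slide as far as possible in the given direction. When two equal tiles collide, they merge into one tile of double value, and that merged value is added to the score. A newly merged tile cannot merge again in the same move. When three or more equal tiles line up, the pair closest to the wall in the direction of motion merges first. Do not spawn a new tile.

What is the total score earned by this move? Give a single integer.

Answer: 64

Derivation:
Slide down:
col 0: [0, 32, 32, 4] -> [0, 0, 64, 4]  score +64 (running 64)
col 1: [2, 4, 64, 8] -> [2, 4, 64, 8]  score +0 (running 64)
col 2: [4, 32, 0, 4] -> [0, 4, 32, 4]  score +0 (running 64)
col 3: [64, 16, 2, 32] -> [64, 16, 2, 32]  score +0 (running 64)
Board after move:
 0  2  0 64
 0  4  4 16
64 64 32  2
 4  8  4 32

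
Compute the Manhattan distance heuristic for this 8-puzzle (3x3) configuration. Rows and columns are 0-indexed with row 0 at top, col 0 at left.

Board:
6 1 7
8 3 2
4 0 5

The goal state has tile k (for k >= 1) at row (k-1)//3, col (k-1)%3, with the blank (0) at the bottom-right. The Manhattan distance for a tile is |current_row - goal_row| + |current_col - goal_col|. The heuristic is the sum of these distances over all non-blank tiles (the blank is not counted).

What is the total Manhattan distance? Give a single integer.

Answer: 17

Derivation:
Tile 6: at (0,0), goal (1,2), distance |0-1|+|0-2| = 3
Tile 1: at (0,1), goal (0,0), distance |0-0|+|1-0| = 1
Tile 7: at (0,2), goal (2,0), distance |0-2|+|2-0| = 4
Tile 8: at (1,0), goal (2,1), distance |1-2|+|0-1| = 2
Tile 3: at (1,1), goal (0,2), distance |1-0|+|1-2| = 2
Tile 2: at (1,2), goal (0,1), distance |1-0|+|2-1| = 2
Tile 4: at (2,0), goal (1,0), distance |2-1|+|0-0| = 1
Tile 5: at (2,2), goal (1,1), distance |2-1|+|2-1| = 2
Sum: 3 + 1 + 4 + 2 + 2 + 2 + 1 + 2 = 17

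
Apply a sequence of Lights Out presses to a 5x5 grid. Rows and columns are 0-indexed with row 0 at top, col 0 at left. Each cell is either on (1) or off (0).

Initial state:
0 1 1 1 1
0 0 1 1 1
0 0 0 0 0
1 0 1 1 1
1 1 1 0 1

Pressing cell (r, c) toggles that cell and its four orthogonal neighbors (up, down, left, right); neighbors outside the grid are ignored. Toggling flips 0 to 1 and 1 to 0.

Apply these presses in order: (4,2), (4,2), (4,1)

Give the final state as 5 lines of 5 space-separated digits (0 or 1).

Answer: 0 1 1 1 1
0 0 1 1 1
0 0 0 0 0
1 1 1 1 1
0 0 0 0 1

Derivation:
After press 1 at (4,2):
0 1 1 1 1
0 0 1 1 1
0 0 0 0 0
1 0 0 1 1
1 0 0 1 1

After press 2 at (4,2):
0 1 1 1 1
0 0 1 1 1
0 0 0 0 0
1 0 1 1 1
1 1 1 0 1

After press 3 at (4,1):
0 1 1 1 1
0 0 1 1 1
0 0 0 0 0
1 1 1 1 1
0 0 0 0 1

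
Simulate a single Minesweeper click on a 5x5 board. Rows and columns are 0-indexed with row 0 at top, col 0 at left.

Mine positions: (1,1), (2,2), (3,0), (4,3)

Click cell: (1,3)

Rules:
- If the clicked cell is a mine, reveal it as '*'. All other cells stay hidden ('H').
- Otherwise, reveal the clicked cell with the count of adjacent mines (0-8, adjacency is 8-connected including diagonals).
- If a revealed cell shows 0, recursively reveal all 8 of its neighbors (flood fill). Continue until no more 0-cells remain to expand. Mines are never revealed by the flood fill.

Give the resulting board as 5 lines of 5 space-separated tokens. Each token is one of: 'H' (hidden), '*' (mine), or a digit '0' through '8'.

H H H H H
H H H 1 H
H H H H H
H H H H H
H H H H H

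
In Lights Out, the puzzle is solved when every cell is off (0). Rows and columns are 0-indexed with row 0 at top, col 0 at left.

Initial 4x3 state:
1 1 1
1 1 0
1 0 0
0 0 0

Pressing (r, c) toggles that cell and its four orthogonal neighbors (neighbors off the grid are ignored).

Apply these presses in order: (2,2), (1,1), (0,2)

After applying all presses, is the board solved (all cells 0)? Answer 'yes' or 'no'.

After press 1 at (2,2):
1 1 1
1 1 1
1 1 1
0 0 1

After press 2 at (1,1):
1 0 1
0 0 0
1 0 1
0 0 1

After press 3 at (0,2):
1 1 0
0 0 1
1 0 1
0 0 1

Lights still on: 6

Answer: no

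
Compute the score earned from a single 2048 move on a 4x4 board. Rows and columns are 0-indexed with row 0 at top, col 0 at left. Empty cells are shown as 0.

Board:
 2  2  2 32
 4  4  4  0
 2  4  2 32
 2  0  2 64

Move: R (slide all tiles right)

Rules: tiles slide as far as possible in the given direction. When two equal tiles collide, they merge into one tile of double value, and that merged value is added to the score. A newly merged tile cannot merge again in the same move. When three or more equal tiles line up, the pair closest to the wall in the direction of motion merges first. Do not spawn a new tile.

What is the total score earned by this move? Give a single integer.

Slide right:
row 0: [2, 2, 2, 32] -> [0, 2, 4, 32]  score +4 (running 4)
row 1: [4, 4, 4, 0] -> [0, 0, 4, 8]  score +8 (running 12)
row 2: [2, 4, 2, 32] -> [2, 4, 2, 32]  score +0 (running 12)
row 3: [2, 0, 2, 64] -> [0, 0, 4, 64]  score +4 (running 16)
Board after move:
 0  2  4 32
 0  0  4  8
 2  4  2 32
 0  0  4 64

Answer: 16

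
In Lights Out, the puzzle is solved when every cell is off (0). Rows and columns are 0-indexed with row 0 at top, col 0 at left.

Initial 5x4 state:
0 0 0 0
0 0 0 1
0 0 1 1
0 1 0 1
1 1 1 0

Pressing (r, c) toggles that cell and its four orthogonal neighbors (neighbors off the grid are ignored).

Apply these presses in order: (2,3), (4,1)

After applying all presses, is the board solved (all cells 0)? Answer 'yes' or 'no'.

After press 1 at (2,3):
0 0 0 0
0 0 0 0
0 0 0 0
0 1 0 0
1 1 1 0

After press 2 at (4,1):
0 0 0 0
0 0 0 0
0 0 0 0
0 0 0 0
0 0 0 0

Lights still on: 0

Answer: yes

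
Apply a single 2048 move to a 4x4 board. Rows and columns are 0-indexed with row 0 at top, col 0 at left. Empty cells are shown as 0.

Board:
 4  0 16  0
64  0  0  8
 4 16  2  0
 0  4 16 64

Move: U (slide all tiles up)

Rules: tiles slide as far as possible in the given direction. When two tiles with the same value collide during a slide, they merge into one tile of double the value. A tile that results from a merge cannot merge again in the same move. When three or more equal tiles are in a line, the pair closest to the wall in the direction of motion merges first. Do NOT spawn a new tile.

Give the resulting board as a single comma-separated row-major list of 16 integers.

Answer: 4, 16, 16, 8, 64, 4, 2, 64, 4, 0, 16, 0, 0, 0, 0, 0

Derivation:
Slide up:
col 0: [4, 64, 4, 0] -> [4, 64, 4, 0]
col 1: [0, 0, 16, 4] -> [16, 4, 0, 0]
col 2: [16, 0, 2, 16] -> [16, 2, 16, 0]
col 3: [0, 8, 0, 64] -> [8, 64, 0, 0]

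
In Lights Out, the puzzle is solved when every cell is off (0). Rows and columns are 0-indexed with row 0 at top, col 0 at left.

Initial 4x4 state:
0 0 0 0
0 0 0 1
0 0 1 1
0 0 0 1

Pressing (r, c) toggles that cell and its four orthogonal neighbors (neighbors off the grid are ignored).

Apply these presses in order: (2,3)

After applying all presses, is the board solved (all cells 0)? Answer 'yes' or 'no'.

Answer: yes

Derivation:
After press 1 at (2,3):
0 0 0 0
0 0 0 0
0 0 0 0
0 0 0 0

Lights still on: 0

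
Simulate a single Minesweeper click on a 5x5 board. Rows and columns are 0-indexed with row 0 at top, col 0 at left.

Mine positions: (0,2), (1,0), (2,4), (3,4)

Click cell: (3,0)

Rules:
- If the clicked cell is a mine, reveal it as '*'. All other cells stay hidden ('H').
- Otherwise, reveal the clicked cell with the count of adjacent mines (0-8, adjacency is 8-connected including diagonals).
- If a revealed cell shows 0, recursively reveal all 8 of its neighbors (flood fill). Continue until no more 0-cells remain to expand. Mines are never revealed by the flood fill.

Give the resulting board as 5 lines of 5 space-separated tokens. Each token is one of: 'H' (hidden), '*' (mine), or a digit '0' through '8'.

H H H H H
H 2 1 2 H
1 1 0 2 H
0 0 0 2 H
0 0 0 1 H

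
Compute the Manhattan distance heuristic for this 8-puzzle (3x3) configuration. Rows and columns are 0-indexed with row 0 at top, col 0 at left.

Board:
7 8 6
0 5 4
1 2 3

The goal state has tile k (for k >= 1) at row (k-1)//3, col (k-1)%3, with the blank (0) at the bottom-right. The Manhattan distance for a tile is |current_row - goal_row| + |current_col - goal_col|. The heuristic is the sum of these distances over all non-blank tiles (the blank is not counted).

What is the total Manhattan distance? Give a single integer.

Answer: 13

Derivation:
Tile 7: at (0,0), goal (2,0), distance |0-2|+|0-0| = 2
Tile 8: at (0,1), goal (2,1), distance |0-2|+|1-1| = 2
Tile 6: at (0,2), goal (1,2), distance |0-1|+|2-2| = 1
Tile 5: at (1,1), goal (1,1), distance |1-1|+|1-1| = 0
Tile 4: at (1,2), goal (1,0), distance |1-1|+|2-0| = 2
Tile 1: at (2,0), goal (0,0), distance |2-0|+|0-0| = 2
Tile 2: at (2,1), goal (0,1), distance |2-0|+|1-1| = 2
Tile 3: at (2,2), goal (0,2), distance |2-0|+|2-2| = 2
Sum: 2 + 2 + 1 + 0 + 2 + 2 + 2 + 2 = 13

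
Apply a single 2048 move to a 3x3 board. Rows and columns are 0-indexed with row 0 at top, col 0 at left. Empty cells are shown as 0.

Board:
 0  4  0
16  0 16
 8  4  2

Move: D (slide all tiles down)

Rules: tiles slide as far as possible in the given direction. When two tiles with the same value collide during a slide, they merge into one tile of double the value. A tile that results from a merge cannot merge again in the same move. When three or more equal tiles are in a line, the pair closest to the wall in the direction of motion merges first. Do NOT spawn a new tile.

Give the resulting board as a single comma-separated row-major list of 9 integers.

Slide down:
col 0: [0, 16, 8] -> [0, 16, 8]
col 1: [4, 0, 4] -> [0, 0, 8]
col 2: [0, 16, 2] -> [0, 16, 2]

Answer: 0, 0, 0, 16, 0, 16, 8, 8, 2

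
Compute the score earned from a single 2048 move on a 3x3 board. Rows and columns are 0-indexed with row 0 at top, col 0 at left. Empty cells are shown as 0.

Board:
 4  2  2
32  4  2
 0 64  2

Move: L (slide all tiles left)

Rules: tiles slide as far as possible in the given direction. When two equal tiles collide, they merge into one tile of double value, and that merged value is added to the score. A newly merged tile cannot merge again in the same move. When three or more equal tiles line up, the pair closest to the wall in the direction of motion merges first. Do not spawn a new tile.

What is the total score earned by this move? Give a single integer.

Answer: 4

Derivation:
Slide left:
row 0: [4, 2, 2] -> [4, 4, 0]  score +4 (running 4)
row 1: [32, 4, 2] -> [32, 4, 2]  score +0 (running 4)
row 2: [0, 64, 2] -> [64, 2, 0]  score +0 (running 4)
Board after move:
 4  4  0
32  4  2
64  2  0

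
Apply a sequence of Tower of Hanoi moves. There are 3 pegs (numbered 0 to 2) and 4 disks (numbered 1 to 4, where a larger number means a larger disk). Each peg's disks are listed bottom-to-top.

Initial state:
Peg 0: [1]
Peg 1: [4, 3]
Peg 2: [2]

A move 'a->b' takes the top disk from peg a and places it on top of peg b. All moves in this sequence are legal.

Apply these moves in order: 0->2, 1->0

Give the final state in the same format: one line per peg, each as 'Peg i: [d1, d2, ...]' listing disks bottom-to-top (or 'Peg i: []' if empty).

After move 1 (0->2):
Peg 0: []
Peg 1: [4, 3]
Peg 2: [2, 1]

After move 2 (1->0):
Peg 0: [3]
Peg 1: [4]
Peg 2: [2, 1]

Answer: Peg 0: [3]
Peg 1: [4]
Peg 2: [2, 1]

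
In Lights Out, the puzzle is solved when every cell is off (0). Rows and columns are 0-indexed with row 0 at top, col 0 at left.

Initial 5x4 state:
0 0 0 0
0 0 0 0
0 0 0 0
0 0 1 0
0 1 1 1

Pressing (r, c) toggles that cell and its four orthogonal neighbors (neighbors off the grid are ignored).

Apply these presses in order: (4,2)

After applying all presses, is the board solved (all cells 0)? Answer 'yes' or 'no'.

Answer: yes

Derivation:
After press 1 at (4,2):
0 0 0 0
0 0 0 0
0 0 0 0
0 0 0 0
0 0 0 0

Lights still on: 0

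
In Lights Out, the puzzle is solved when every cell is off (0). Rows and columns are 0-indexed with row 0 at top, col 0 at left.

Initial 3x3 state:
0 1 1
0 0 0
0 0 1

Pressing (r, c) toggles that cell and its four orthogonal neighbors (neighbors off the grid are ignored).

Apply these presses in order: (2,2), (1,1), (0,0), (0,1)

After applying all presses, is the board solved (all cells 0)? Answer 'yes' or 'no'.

After press 1 at (2,2):
0 1 1
0 0 1
0 1 0

After press 2 at (1,1):
0 0 1
1 1 0
0 0 0

After press 3 at (0,0):
1 1 1
0 1 0
0 0 0

After press 4 at (0,1):
0 0 0
0 0 0
0 0 0

Lights still on: 0

Answer: yes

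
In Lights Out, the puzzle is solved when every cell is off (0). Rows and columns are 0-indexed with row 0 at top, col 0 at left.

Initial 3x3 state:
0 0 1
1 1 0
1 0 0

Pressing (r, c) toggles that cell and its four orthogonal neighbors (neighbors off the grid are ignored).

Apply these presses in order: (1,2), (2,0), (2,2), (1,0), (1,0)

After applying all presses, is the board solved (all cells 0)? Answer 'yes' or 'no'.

Answer: yes

Derivation:
After press 1 at (1,2):
0 0 0
1 0 1
1 0 1

After press 2 at (2,0):
0 0 0
0 0 1
0 1 1

After press 3 at (2,2):
0 0 0
0 0 0
0 0 0

After press 4 at (1,0):
1 0 0
1 1 0
1 0 0

After press 5 at (1,0):
0 0 0
0 0 0
0 0 0

Lights still on: 0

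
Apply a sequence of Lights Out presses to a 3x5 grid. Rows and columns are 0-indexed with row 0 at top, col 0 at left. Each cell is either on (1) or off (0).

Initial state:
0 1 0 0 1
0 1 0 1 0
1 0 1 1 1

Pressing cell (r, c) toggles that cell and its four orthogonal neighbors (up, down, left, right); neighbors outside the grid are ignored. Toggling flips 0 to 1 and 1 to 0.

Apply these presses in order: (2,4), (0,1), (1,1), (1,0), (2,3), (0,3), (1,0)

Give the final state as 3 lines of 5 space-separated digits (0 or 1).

After press 1 at (2,4):
0 1 0 0 1
0 1 0 1 1
1 0 1 0 0

After press 2 at (0,1):
1 0 1 0 1
0 0 0 1 1
1 0 1 0 0

After press 3 at (1,1):
1 1 1 0 1
1 1 1 1 1
1 1 1 0 0

After press 4 at (1,0):
0 1 1 0 1
0 0 1 1 1
0 1 1 0 0

After press 5 at (2,3):
0 1 1 0 1
0 0 1 0 1
0 1 0 1 1

After press 6 at (0,3):
0 1 0 1 0
0 0 1 1 1
0 1 0 1 1

After press 7 at (1,0):
1 1 0 1 0
1 1 1 1 1
1 1 0 1 1

Answer: 1 1 0 1 0
1 1 1 1 1
1 1 0 1 1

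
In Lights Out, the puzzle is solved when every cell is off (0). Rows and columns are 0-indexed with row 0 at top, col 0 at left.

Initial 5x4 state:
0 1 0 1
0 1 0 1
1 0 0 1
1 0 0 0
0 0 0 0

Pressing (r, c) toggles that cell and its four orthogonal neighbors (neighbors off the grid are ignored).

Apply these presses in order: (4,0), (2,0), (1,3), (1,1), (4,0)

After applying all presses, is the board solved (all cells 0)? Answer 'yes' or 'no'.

Answer: yes

Derivation:
After press 1 at (4,0):
0 1 0 1
0 1 0 1
1 0 0 1
0 0 0 0
1 1 0 0

After press 2 at (2,0):
0 1 0 1
1 1 0 1
0 1 0 1
1 0 0 0
1 1 0 0

After press 3 at (1,3):
0 1 0 0
1 1 1 0
0 1 0 0
1 0 0 0
1 1 0 0

After press 4 at (1,1):
0 0 0 0
0 0 0 0
0 0 0 0
1 0 0 0
1 1 0 0

After press 5 at (4,0):
0 0 0 0
0 0 0 0
0 0 0 0
0 0 0 0
0 0 0 0

Lights still on: 0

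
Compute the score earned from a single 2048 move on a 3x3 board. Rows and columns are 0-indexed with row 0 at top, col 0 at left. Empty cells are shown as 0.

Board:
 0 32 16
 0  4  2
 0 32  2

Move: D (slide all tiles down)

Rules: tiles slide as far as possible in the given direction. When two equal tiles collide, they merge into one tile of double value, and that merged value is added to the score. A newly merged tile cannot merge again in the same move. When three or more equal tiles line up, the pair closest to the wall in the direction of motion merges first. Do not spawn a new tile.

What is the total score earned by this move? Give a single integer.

Slide down:
col 0: [0, 0, 0] -> [0, 0, 0]  score +0 (running 0)
col 1: [32, 4, 32] -> [32, 4, 32]  score +0 (running 0)
col 2: [16, 2, 2] -> [0, 16, 4]  score +4 (running 4)
Board after move:
 0 32  0
 0  4 16
 0 32  4

Answer: 4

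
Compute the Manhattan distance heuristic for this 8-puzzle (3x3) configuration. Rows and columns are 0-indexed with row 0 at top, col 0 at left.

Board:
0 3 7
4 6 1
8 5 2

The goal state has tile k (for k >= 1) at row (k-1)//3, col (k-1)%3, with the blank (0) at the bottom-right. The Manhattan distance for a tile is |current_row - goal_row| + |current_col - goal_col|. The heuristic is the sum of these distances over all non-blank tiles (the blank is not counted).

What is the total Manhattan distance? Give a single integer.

Tile 3: at (0,1), goal (0,2), distance |0-0|+|1-2| = 1
Tile 7: at (0,2), goal (2,0), distance |0-2|+|2-0| = 4
Tile 4: at (1,0), goal (1,0), distance |1-1|+|0-0| = 0
Tile 6: at (1,1), goal (1,2), distance |1-1|+|1-2| = 1
Tile 1: at (1,2), goal (0,0), distance |1-0|+|2-0| = 3
Tile 8: at (2,0), goal (2,1), distance |2-2|+|0-1| = 1
Tile 5: at (2,1), goal (1,1), distance |2-1|+|1-1| = 1
Tile 2: at (2,2), goal (0,1), distance |2-0|+|2-1| = 3
Sum: 1 + 4 + 0 + 1 + 3 + 1 + 1 + 3 = 14

Answer: 14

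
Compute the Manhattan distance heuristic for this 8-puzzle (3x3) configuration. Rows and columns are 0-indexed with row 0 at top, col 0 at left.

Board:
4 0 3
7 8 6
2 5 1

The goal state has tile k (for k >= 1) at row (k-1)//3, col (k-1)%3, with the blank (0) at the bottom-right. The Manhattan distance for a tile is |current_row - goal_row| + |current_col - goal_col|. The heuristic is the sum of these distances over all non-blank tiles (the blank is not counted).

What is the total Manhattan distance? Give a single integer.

Tile 4: at (0,0), goal (1,0), distance |0-1|+|0-0| = 1
Tile 3: at (0,2), goal (0,2), distance |0-0|+|2-2| = 0
Tile 7: at (1,0), goal (2,0), distance |1-2|+|0-0| = 1
Tile 8: at (1,1), goal (2,1), distance |1-2|+|1-1| = 1
Tile 6: at (1,2), goal (1,2), distance |1-1|+|2-2| = 0
Tile 2: at (2,0), goal (0,1), distance |2-0|+|0-1| = 3
Tile 5: at (2,1), goal (1,1), distance |2-1|+|1-1| = 1
Tile 1: at (2,2), goal (0,0), distance |2-0|+|2-0| = 4
Sum: 1 + 0 + 1 + 1 + 0 + 3 + 1 + 4 = 11

Answer: 11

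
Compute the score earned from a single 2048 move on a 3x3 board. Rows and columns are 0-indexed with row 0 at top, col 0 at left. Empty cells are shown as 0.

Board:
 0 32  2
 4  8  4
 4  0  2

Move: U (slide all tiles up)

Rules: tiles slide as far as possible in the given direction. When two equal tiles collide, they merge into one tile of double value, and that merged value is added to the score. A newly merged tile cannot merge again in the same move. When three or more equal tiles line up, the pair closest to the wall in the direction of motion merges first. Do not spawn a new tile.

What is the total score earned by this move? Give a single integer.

Answer: 8

Derivation:
Slide up:
col 0: [0, 4, 4] -> [8, 0, 0]  score +8 (running 8)
col 1: [32, 8, 0] -> [32, 8, 0]  score +0 (running 8)
col 2: [2, 4, 2] -> [2, 4, 2]  score +0 (running 8)
Board after move:
 8 32  2
 0  8  4
 0  0  2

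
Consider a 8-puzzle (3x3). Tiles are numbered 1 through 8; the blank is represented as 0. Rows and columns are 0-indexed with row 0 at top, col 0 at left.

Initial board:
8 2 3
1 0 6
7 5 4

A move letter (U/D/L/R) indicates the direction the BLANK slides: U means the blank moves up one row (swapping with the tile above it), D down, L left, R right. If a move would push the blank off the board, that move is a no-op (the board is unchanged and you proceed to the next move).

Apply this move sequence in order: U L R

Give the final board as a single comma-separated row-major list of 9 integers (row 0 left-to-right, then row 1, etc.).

Answer: 8, 0, 3, 1, 2, 6, 7, 5, 4

Derivation:
After move 1 (U):
8 0 3
1 2 6
7 5 4

After move 2 (L):
0 8 3
1 2 6
7 5 4

After move 3 (R):
8 0 3
1 2 6
7 5 4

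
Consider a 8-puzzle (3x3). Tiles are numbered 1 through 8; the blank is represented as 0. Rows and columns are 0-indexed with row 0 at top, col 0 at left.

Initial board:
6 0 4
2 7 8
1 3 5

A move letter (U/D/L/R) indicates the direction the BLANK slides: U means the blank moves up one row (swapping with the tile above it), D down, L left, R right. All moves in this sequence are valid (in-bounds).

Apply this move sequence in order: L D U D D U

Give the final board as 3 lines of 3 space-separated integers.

After move 1 (L):
0 6 4
2 7 8
1 3 5

After move 2 (D):
2 6 4
0 7 8
1 3 5

After move 3 (U):
0 6 4
2 7 8
1 3 5

After move 4 (D):
2 6 4
0 7 8
1 3 5

After move 5 (D):
2 6 4
1 7 8
0 3 5

After move 6 (U):
2 6 4
0 7 8
1 3 5

Answer: 2 6 4
0 7 8
1 3 5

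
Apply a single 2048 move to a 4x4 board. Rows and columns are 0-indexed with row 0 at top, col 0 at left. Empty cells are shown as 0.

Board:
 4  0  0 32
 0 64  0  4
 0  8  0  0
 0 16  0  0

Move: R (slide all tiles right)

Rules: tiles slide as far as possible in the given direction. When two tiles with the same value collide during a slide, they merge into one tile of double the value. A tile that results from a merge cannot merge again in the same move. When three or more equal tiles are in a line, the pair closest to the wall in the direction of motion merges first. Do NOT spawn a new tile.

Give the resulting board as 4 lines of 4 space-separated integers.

Slide right:
row 0: [4, 0, 0, 32] -> [0, 0, 4, 32]
row 1: [0, 64, 0, 4] -> [0, 0, 64, 4]
row 2: [0, 8, 0, 0] -> [0, 0, 0, 8]
row 3: [0, 16, 0, 0] -> [0, 0, 0, 16]

Answer:  0  0  4 32
 0  0 64  4
 0  0  0  8
 0  0  0 16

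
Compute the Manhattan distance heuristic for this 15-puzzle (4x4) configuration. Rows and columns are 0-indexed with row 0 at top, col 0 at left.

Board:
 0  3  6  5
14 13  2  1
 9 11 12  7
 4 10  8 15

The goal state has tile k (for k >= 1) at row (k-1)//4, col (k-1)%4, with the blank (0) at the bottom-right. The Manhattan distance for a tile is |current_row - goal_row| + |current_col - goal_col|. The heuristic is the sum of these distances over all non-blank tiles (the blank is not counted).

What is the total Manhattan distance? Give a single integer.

Answer: 34

Derivation:
Tile 3: (0,1)->(0,2) = 1
Tile 6: (0,2)->(1,1) = 2
Tile 5: (0,3)->(1,0) = 4
Tile 14: (1,0)->(3,1) = 3
Tile 13: (1,1)->(3,0) = 3
Tile 2: (1,2)->(0,1) = 2
Tile 1: (1,3)->(0,0) = 4
Tile 9: (2,0)->(2,0) = 0
Tile 11: (2,1)->(2,2) = 1
Tile 12: (2,2)->(2,3) = 1
Tile 7: (2,3)->(1,2) = 2
Tile 4: (3,0)->(0,3) = 6
Tile 10: (3,1)->(2,1) = 1
Tile 8: (3,2)->(1,3) = 3
Tile 15: (3,3)->(3,2) = 1
Sum: 1 + 2 + 4 + 3 + 3 + 2 + 4 + 0 + 1 + 1 + 2 + 6 + 1 + 3 + 1 = 34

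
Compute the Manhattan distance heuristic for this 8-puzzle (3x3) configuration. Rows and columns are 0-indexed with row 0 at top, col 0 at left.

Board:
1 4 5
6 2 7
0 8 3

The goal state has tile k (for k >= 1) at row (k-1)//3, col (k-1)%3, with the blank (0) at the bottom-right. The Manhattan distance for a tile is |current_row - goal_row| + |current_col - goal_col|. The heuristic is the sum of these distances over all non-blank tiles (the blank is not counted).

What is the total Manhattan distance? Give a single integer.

Tile 1: (0,0)->(0,0) = 0
Tile 4: (0,1)->(1,0) = 2
Tile 5: (0,2)->(1,1) = 2
Tile 6: (1,0)->(1,2) = 2
Tile 2: (1,1)->(0,1) = 1
Tile 7: (1,2)->(2,0) = 3
Tile 8: (2,1)->(2,1) = 0
Tile 3: (2,2)->(0,2) = 2
Sum: 0 + 2 + 2 + 2 + 1 + 3 + 0 + 2 = 12

Answer: 12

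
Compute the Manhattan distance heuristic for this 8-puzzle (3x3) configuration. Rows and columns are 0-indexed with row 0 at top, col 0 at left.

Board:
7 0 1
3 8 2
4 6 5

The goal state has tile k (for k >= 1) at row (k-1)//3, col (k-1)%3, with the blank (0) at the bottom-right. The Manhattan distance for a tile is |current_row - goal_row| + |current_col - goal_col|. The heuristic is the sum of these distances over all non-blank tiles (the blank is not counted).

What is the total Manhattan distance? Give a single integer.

Answer: 15

Derivation:
Tile 7: at (0,0), goal (2,0), distance |0-2|+|0-0| = 2
Tile 1: at (0,2), goal (0,0), distance |0-0|+|2-0| = 2
Tile 3: at (1,0), goal (0,2), distance |1-0|+|0-2| = 3
Tile 8: at (1,1), goal (2,1), distance |1-2|+|1-1| = 1
Tile 2: at (1,2), goal (0,1), distance |1-0|+|2-1| = 2
Tile 4: at (2,0), goal (1,0), distance |2-1|+|0-0| = 1
Tile 6: at (2,1), goal (1,2), distance |2-1|+|1-2| = 2
Tile 5: at (2,2), goal (1,1), distance |2-1|+|2-1| = 2
Sum: 2 + 2 + 3 + 1 + 2 + 1 + 2 + 2 = 15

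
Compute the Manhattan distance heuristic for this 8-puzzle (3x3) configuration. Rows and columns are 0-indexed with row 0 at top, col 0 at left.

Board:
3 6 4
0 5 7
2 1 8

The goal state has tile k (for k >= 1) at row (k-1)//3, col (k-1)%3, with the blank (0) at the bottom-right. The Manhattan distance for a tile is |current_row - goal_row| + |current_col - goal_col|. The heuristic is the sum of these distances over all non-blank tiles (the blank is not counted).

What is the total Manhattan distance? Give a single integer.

Tile 3: (0,0)->(0,2) = 2
Tile 6: (0,1)->(1,2) = 2
Tile 4: (0,2)->(1,0) = 3
Tile 5: (1,1)->(1,1) = 0
Tile 7: (1,2)->(2,0) = 3
Tile 2: (2,0)->(0,1) = 3
Tile 1: (2,1)->(0,0) = 3
Tile 8: (2,2)->(2,1) = 1
Sum: 2 + 2 + 3 + 0 + 3 + 3 + 3 + 1 = 17

Answer: 17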